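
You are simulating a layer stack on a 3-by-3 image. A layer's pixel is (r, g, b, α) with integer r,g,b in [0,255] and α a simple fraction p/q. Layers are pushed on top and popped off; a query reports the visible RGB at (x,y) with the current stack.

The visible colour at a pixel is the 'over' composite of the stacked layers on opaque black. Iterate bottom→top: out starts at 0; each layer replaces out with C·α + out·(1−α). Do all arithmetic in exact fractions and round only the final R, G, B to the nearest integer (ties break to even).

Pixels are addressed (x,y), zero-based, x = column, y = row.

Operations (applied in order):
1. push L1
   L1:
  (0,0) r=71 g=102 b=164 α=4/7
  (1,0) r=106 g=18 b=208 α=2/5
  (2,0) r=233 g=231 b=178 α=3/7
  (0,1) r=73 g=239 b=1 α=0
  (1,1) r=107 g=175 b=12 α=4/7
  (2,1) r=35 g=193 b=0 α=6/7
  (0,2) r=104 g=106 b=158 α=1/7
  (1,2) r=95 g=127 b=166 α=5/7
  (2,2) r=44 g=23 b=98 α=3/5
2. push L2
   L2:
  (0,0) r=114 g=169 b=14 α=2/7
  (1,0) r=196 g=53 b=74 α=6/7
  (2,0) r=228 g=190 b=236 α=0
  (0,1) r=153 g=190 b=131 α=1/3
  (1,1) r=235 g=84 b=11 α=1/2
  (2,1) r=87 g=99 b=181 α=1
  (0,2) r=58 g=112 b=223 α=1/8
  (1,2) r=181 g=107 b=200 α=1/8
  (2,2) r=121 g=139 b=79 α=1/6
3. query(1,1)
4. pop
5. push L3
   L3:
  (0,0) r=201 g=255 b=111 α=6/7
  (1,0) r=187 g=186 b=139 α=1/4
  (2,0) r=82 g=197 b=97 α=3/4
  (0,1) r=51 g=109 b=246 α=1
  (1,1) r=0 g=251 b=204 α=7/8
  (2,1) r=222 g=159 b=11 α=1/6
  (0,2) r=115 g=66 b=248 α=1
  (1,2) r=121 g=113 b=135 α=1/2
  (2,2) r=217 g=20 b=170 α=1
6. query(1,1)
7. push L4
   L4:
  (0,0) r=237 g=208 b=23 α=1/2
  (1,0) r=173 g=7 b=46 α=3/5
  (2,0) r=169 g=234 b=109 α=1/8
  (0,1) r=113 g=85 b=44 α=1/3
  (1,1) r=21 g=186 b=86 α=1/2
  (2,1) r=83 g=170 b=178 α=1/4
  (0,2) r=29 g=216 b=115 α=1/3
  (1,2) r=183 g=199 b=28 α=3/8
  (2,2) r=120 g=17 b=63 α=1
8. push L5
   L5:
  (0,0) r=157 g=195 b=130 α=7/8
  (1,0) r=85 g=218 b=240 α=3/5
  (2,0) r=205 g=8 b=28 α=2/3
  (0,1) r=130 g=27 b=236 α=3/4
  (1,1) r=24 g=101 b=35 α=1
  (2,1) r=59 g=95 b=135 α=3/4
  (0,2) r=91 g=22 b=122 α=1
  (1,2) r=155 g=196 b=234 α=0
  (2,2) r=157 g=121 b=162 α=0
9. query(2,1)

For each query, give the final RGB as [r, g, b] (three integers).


at x=1,y=1 over L1,L2:
after L1 α=4/7: [428/7, 100, 48/7]
after L2 α=1/2: [2073/14, 92, 125/14]
rounded: [148, 92, 9]

query (1,1) [L1,L3] — begin 0,0,0
after L1 α=4/7: [428/7, 100, 48/7]
after L3 α=7/8: [107/14, 1857/8, 2511/14]
= [8, 232, 179]

at x=2,y=1 over L1,L3,L4,L5:
after L1 α=6/7: [30, 1158/7, 0]
after L3 α=1/6: [62, 2301/14, 11/6]
after L4 α=1/4: [269/4, 9283/56, 367/8]
after L5 α=3/4: [977/16, 25243/224, 3607/32]
→ [61, 113, 113]


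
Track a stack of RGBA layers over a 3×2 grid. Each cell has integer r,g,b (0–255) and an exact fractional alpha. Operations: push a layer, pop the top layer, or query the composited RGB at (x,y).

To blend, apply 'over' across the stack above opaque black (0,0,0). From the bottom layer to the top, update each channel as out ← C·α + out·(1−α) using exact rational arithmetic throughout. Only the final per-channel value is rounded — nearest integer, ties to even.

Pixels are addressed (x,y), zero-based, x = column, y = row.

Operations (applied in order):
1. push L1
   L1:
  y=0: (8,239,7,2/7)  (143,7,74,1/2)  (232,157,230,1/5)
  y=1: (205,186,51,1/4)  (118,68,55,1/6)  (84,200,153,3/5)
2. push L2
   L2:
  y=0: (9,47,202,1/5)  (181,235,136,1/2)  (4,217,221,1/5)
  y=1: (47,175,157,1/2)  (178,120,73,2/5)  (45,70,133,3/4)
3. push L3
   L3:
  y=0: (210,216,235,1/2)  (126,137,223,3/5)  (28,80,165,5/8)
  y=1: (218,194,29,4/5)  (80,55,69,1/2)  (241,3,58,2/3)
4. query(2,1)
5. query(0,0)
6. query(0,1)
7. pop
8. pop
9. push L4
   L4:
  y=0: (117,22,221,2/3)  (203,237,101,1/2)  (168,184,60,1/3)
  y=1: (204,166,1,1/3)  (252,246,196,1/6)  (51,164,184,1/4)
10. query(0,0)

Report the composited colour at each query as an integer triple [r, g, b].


(2,1) stack=L1,L2,L3; from [0,0,0]:
L1 α=3/5: [252/5, 120, 459/5]
L2 α=3/4: [927/20, 165/2, 1227/10]
L3 α=2/3: [10567/60, 59/2, 2387/30]
→ [176, 30, 80]

(0,0) stack=L1,L2,L3; from [0,0,0]:
+L1 (α=2/7) → [16/7, 478/7, 2]
+L2 (α=1/5) → [127/35, 2241/35, 42]
+L3 (α=1/2) → [7477/70, 9801/70, 277/2]
rounded: [107, 140, 138]

query (0,1) [L1,L2,L3] — begin 0,0,0
after L1 α=1/4: [205/4, 93/2, 51/4]
after L2 α=1/2: [393/8, 443/4, 679/8]
after L3 α=4/5: [7369/40, 3547/20, 1607/40]
rounded: [184, 177, 40]

at x=0,y=0 over L1,L4:
+L1 (α=2/7) → [16/7, 478/7, 2]
+L4 (α=2/3) → [1654/21, 262/7, 148]
→ [79, 37, 148]


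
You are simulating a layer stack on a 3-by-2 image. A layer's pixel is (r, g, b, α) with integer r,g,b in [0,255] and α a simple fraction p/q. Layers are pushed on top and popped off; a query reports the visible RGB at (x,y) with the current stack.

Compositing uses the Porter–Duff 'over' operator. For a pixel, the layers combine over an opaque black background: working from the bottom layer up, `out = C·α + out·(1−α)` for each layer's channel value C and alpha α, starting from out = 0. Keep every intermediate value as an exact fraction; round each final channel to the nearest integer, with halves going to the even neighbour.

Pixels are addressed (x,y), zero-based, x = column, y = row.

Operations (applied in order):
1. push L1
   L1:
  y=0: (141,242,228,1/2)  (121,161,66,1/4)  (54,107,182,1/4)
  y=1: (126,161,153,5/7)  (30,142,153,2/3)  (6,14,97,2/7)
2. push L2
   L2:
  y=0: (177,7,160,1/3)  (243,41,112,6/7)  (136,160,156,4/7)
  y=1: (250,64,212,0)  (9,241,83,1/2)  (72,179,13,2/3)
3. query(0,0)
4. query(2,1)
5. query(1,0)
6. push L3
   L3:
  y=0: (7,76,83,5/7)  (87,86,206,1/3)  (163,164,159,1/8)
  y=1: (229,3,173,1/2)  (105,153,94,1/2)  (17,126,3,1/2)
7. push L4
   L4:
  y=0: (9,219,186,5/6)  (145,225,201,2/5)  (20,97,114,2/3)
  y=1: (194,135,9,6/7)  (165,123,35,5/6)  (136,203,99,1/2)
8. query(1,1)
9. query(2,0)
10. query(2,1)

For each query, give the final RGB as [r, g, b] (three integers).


(0,0) stack=L1,L2; from [0,0,0]:
L1 α=1/2: [141/2, 121, 114]
L2 α=1/3: [106, 83, 388/3]
→ [106, 83, 129]

(2,1) stack=L1,L2; from [0,0,0]:
+L1 (α=2/7) → [12/7, 4, 194/7]
+L2 (α=2/3) → [340/7, 362/3, 376/21]
= [49, 121, 18]

at x=1,y=0 over L1,L2:
+L1 (α=1/4) → [121/4, 161/4, 33/2]
+L2 (α=6/7) → [5953/28, 1145/28, 1377/14]
→ [213, 41, 98]

(1,1) stack=L1,L2,L3,L4; from [0,0,0]:
L1 α=2/3: [20, 284/3, 102]
L2 α=1/2: [29/2, 1007/6, 185/2]
L3 α=1/2: [239/4, 1925/12, 373/4]
L4 α=5/6: [3539/24, 9305/72, 1073/24]
rounded: [147, 129, 45]

query (2,0) [L1,L2,L3,L4] — begin 0,0,0
L1 α=1/4: [27/2, 107/4, 91/2]
L2 α=4/7: [167/2, 2881/28, 1521/14]
L3 α=1/8: [1495/16, 3537/32, 1839/16]
L4 α=2/3: [2135/48, 9745/96, 1829/16]
→ [44, 102, 114]

query (2,1) [L1,L2,L3,L4] — begin 0,0,0
+L1 (α=2/7) → [12/7, 4, 194/7]
+L2 (α=2/3) → [340/7, 362/3, 376/21]
+L3 (α=1/2) → [459/14, 370/3, 439/42]
+L4 (α=1/2) → [2363/28, 979/6, 4597/84]
rounded: [84, 163, 55]


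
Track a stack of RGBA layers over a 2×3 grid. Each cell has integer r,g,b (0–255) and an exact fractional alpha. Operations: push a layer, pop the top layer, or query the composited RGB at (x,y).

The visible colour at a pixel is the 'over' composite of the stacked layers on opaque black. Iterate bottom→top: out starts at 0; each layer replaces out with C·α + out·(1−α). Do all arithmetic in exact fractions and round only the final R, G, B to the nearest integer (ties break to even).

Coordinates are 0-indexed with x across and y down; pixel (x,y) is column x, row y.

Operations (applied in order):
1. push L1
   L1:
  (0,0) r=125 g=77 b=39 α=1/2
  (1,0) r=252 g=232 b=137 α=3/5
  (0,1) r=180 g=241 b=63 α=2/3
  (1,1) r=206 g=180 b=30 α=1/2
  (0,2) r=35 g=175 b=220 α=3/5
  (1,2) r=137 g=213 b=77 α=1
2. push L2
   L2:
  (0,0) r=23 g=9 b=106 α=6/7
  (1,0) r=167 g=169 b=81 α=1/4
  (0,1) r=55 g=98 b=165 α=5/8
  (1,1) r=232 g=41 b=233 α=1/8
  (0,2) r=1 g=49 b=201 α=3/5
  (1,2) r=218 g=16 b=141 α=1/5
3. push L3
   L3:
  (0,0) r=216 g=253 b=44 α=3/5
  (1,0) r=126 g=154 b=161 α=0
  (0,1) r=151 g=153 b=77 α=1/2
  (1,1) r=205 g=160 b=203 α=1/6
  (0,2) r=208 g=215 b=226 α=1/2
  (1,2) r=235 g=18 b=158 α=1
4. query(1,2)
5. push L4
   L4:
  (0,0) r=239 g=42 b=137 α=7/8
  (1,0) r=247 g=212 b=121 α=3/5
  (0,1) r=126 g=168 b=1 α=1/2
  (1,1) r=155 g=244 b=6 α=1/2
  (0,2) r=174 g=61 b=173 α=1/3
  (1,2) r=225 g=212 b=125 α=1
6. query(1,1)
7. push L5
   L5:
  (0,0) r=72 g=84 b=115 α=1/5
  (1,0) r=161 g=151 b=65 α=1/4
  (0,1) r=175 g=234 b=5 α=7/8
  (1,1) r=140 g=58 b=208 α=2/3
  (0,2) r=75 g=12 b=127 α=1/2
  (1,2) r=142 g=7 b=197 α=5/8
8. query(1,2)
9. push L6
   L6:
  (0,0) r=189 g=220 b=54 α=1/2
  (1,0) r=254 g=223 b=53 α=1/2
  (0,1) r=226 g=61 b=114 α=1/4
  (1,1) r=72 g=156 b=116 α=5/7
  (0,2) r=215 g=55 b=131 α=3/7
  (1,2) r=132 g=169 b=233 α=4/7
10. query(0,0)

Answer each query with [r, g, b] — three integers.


query (1,2) [L1,L2,L3] — begin 0,0,0
after L1 α=1: [137, 213, 77]
after L2 α=1/5: [766/5, 868/5, 449/5]
after L3 α=1: [235, 18, 158]
= [235, 18, 158]

(1,1) stack=L1,L2,L3,L4; from [0,0,0]:
+L1 (α=1/2) → [103, 90, 15]
+L2 (α=1/8) → [953/8, 671/8, 169/4]
+L3 (α=1/6) → [2135/16, 1545/16, 1657/24]
+L4 (α=1/2) → [4615/32, 5449/32, 1801/48]
= [144, 170, 38]

query (1,2) [L1,L2,L3,L4,L5] — begin 0,0,0
after L1 α=1: [137, 213, 77]
after L2 α=1/5: [766/5, 868/5, 449/5]
after L3 α=1: [235, 18, 158]
after L4 α=1: [225, 212, 125]
after L5 α=5/8: [1385/8, 671/8, 170]
rounded: [173, 84, 170]

(0,0) stack=L1,L2,L3,L4,L5,L6; from [0,0,0]:
after L1 α=1/2: [125/2, 77/2, 39/2]
after L2 α=6/7: [401/14, 185/14, 1311/14]
after L3 α=3/5: [4937/35, 5498/35, 447/7]
after L4 α=7/8: [15873/70, 3947/70, 895/7]
after L5 α=1/5: [34266/175, 10834/175, 877/7]
after L6 α=1/2: [67341/350, 24667/175, 1255/14]
→ [192, 141, 90]


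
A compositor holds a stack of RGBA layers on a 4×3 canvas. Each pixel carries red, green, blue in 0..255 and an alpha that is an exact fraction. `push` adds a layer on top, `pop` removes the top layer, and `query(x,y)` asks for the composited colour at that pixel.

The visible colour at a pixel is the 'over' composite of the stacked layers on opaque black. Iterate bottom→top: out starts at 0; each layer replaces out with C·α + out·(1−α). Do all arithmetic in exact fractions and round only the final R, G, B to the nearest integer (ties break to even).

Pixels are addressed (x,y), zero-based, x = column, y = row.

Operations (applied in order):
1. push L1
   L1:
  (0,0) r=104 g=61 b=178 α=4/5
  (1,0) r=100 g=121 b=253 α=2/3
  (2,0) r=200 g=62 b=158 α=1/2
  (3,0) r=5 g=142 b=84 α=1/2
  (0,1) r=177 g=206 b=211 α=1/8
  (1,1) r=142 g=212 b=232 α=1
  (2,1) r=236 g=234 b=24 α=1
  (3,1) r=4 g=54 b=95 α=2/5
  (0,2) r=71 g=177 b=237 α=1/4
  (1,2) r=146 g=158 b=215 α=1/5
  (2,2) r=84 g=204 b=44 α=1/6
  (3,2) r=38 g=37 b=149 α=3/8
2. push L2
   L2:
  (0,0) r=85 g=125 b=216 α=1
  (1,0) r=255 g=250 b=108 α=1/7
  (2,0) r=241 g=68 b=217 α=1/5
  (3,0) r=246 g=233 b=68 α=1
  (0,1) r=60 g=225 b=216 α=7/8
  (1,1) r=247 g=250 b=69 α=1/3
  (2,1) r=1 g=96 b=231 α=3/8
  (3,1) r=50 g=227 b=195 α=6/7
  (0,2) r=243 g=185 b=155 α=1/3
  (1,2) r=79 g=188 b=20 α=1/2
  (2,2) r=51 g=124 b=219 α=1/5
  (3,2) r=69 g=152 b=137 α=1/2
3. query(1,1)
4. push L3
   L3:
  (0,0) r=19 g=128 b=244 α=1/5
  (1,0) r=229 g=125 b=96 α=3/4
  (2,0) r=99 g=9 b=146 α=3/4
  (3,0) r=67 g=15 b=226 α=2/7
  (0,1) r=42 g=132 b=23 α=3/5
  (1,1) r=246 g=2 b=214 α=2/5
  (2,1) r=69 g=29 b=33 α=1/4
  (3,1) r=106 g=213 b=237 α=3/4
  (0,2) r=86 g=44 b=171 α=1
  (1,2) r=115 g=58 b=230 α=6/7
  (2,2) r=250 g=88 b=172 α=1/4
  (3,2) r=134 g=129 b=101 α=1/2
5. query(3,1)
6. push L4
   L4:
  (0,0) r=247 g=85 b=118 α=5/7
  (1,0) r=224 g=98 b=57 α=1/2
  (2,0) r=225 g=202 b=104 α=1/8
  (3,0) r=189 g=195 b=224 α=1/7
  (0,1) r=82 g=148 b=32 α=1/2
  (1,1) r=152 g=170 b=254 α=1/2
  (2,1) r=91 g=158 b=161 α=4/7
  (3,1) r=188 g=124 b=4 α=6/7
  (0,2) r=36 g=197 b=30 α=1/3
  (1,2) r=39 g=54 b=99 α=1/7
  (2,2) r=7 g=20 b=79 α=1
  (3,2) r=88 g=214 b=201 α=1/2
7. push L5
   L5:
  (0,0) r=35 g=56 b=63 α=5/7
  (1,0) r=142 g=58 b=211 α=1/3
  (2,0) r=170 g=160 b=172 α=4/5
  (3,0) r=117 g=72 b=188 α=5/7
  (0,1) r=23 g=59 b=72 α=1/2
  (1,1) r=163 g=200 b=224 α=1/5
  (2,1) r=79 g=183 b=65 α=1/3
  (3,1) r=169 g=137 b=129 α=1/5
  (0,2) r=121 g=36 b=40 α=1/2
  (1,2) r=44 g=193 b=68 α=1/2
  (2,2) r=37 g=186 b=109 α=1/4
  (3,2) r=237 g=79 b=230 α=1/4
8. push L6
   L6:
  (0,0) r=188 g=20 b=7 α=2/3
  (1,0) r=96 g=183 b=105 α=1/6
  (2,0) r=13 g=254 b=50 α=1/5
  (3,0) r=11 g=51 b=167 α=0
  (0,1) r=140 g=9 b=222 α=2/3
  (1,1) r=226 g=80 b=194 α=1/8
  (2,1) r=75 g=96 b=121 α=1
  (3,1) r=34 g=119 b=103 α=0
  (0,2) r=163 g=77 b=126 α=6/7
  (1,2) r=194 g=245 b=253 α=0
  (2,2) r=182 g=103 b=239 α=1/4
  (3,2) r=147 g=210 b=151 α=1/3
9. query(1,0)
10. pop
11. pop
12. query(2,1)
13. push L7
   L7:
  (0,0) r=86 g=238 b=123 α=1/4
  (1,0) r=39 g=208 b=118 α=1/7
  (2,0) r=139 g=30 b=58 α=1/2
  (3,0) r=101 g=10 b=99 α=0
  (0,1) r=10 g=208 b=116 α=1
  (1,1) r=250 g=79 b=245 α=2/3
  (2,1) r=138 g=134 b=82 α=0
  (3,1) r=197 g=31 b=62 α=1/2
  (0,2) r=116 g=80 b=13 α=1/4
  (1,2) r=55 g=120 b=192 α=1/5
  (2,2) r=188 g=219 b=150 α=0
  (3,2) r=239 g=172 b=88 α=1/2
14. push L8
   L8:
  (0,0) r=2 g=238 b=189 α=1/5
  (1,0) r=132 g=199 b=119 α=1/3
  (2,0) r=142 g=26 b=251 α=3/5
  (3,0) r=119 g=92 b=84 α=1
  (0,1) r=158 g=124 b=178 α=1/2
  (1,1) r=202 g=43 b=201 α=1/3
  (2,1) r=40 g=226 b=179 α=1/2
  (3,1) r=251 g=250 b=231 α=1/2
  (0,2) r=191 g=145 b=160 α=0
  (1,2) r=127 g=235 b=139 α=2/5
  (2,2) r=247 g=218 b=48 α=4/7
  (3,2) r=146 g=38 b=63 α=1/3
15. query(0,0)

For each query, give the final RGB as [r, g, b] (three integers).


at x=1,y=1 over L1,L2:
L1 α=1: [142, 212, 232]
L2 α=1/3: [177, 674/3, 533/3]
= [177, 225, 178]

at x=3,y=1 over L1,L2,L3:
after L1 α=2/5: [8/5, 108/5, 38]
after L2 α=6/7: [1508/35, 6918/35, 1208/7]
after L3 α=3/4: [6319/70, 29283/140, 6185/28]
→ [90, 209, 221]

query (1,0) [L1,L2,L3,L4,L5,L6] — begin 0,0,0
L1 α=2/3: [200/3, 242/3, 506/3]
L2 α=1/7: [655/7, 734/7, 160]
L3 α=3/4: [1366/7, 3359/28, 112]
L4 α=1/2: [1467/7, 6103/56, 169/2]
L5 α=1/3: [3928/21, 7727/84, 380/3]
L6 α=1/6: [10828/63, 54007/504, 2215/18]
→ [172, 107, 123]

query (2,1) [L1,L2,L3,L4] — begin 0,0,0
+L1 (α=1) → [236, 234, 24]
+L2 (α=3/8) → [1183/8, 729/4, 813/8]
+L3 (α=1/4) → [4101/32, 2303/16, 2703/32]
+L4 (α=4/7) → [23951/224, 17021/112, 28717/224]
rounded: [107, 152, 128]

query (0,0) [L1,L2,L3,L4,L7,L8] — begin 0,0,0
+L1 (α=4/5) → [416/5, 244/5, 712/5]
+L2 (α=1) → [85, 125, 216]
+L3 (α=1/5) → [359/5, 628/5, 1108/5]
+L4 (α=5/7) → [6893/35, 483/5, 738/5]
+L7 (α=1/4) → [23689/140, 2639/20, 2829/20]
+L8 (α=1/5) → [23759/175, 3829/25, 3774/25]
rounded: [136, 153, 151]


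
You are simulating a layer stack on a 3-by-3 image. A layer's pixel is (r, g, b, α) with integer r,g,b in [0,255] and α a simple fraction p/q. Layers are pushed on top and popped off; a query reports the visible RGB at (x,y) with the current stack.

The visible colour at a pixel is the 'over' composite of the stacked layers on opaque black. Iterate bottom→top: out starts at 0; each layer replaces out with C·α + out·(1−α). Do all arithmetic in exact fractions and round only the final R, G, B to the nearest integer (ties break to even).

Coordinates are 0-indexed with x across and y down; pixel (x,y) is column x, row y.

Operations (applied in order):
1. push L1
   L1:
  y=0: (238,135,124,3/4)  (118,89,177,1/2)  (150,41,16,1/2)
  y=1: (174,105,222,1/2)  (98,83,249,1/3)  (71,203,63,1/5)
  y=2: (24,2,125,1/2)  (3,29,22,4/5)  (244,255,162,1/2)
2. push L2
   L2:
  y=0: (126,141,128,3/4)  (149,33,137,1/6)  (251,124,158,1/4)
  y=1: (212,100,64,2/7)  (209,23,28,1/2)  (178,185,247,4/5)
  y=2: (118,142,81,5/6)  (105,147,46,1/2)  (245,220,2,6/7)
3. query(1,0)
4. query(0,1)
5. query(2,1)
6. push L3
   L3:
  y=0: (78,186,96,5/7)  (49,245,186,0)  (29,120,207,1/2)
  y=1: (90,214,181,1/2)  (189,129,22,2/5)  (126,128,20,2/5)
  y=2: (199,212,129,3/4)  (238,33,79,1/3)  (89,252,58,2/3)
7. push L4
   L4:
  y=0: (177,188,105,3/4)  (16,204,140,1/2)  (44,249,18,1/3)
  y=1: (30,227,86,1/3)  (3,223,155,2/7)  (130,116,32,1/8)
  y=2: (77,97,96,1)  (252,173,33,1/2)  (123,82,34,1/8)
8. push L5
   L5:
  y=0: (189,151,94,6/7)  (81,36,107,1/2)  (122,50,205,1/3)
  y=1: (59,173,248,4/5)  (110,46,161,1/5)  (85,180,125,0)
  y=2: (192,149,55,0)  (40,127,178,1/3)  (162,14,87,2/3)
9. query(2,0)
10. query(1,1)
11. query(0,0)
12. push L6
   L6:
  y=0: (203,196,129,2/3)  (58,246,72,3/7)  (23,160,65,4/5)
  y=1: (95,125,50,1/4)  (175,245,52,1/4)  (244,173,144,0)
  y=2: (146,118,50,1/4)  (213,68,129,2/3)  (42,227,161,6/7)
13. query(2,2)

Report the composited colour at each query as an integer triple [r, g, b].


(1,0) stack=L1,L2; from [0,0,0]:
L1 α=1/2: [59, 89/2, 177/2]
L2 α=1/6: [74, 511/12, 1159/12]
= [74, 43, 97]

query (0,1) [L1,L2] — begin 0,0,0
L1 α=1/2: [87, 105/2, 111]
L2 α=2/7: [859/7, 925/14, 683/7]
rounded: [123, 66, 98]

query (2,1) [L1,L2] — begin 0,0,0
L1 α=1/5: [71/5, 203/5, 63/5]
L2 α=4/5: [3631/25, 3903/25, 5003/25]
→ [145, 156, 200]

at x=2,y=0 over L1,L2,L3,L4,L5:
L1 α=1/2: [75, 41/2, 8]
L2 α=1/4: [119, 371/8, 91/2]
L3 α=1/2: [74, 1331/16, 505/4]
L4 α=1/3: [64, 3323/24, 541/6]
L5 α=1/3: [250/3, 3923/36, 1156/9]
rounded: [83, 109, 128]

(1,1) stack=L1,L2,L3,L4,L5; from [0,0,0]:
+L1 (α=1/3) → [98/3, 83/3, 83]
+L2 (α=1/2) → [725/6, 76/3, 111/2]
+L3 (α=2/5) → [1481/10, 334/5, 421/10]
+L4 (α=2/7) → [1493/14, 780/7, 1041/14]
+L5 (α=1/5) → [3756/35, 3442/35, 3209/35]
= [107, 98, 92]

query (0,0) [L1,L2,L3,L4,L5] — begin 0,0,0
+L1 (α=3/4) → [357/2, 405/4, 93]
+L2 (α=3/4) → [1113/8, 2097/16, 477/4]
+L3 (α=5/7) → [2673/28, 9537/56, 1437/14]
+L4 (α=3/4) → [17541/112, 41121/224, 5847/56]
+L5 (α=6/7) → [144549/784, 244065/1568, 37431/392]
= [184, 156, 95]

at x=2,y=2 over L1,L2,L3,L4,L5,L6:
+L1 (α=1/2) → [122, 255/2, 81]
+L2 (α=6/7) → [1592/7, 2895/14, 93/7]
+L3 (α=2/3) → [946/7, 3317/14, 905/21]
+L4 (α=1/8) → [1069/8, 3481/16, 1007/24]
+L5 (α=2/3) → [3661/24, 3929/48, 5183/72]
+L6 (α=6/7) → [1387/24, 69305/336, 74735/504]
→ [58, 206, 148]


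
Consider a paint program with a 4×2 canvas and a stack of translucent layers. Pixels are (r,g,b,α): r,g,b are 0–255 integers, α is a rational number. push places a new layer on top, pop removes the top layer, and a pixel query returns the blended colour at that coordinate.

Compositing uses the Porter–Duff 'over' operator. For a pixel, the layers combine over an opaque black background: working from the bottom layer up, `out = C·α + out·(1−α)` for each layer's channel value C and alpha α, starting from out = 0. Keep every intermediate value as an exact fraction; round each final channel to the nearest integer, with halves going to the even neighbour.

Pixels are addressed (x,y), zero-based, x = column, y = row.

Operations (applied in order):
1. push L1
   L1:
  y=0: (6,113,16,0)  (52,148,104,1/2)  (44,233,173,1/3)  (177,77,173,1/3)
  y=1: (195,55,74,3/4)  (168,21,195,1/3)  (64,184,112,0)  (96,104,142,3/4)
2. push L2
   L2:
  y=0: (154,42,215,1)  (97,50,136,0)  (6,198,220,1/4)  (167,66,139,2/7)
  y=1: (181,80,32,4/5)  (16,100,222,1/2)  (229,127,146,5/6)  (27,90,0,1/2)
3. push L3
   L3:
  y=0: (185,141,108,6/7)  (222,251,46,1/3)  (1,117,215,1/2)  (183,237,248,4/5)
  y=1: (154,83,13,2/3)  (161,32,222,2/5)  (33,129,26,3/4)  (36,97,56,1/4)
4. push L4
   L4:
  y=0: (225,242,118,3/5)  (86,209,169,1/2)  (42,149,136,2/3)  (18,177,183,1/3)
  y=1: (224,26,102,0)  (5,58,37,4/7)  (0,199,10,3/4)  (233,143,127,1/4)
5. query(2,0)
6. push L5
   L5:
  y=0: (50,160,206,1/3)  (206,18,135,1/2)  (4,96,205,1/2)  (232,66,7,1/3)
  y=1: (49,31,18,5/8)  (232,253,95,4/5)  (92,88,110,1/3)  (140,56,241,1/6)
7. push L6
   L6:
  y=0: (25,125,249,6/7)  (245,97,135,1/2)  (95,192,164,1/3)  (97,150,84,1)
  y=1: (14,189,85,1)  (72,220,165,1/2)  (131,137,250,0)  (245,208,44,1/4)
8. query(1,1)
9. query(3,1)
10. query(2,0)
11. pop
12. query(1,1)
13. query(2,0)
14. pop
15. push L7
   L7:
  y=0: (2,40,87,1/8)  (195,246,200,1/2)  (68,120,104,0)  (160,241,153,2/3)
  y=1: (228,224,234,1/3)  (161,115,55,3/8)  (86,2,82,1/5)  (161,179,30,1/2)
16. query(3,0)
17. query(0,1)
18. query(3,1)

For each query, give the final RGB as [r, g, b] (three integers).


query (2,0) [L1,L2,L3,L4] — begin 0,0,0
L1 α=1/3: [44/3, 233/3, 173/3]
L2 α=1/4: [25/2, 431/4, 393/4]
L3 α=1/2: [27/4, 899/8, 1253/8]
L4 α=2/3: [121/4, 3283/24, 1143/8]
= [30, 137, 143]

(1,1) stack=L1,L2,L3,L4,L5,L6; from [0,0,0]:
L1 α=1/3: [56, 7, 65]
L2 α=1/2: [36, 107/2, 287/2]
L3 α=2/5: [86, 449/10, 1749/10]
L4 α=4/7: [278/7, 3667/70, 961/10]
L5 α=4/5: [6774/35, 74507/350, 4761/50]
L6 α=1/2: [4647/35, 151507/700, 13011/100]
= [133, 216, 130]

query (3,1) [L1,L2,L3,L4,L5,L6] — begin 0,0,0
L1 α=3/4: [72, 78, 213/2]
L2 α=1/2: [99/2, 84, 213/4]
L3 α=1/4: [369/8, 349/4, 863/16]
L4 α=1/4: [2971/32, 1619/16, 4621/64]
L5 α=1/6: [6445/64, 2997/32, 12843/128]
L6 α=1/4: [35015/256, 15647/128, 44161/512]
= [137, 122, 86]

at x=2,y=0 over L1,L2,L3,L4,L5,L6:
L1 α=1/3: [44/3, 233/3, 173/3]
L2 α=1/4: [25/2, 431/4, 393/4]
L3 α=1/2: [27/4, 899/8, 1253/8]
L4 α=2/3: [121/4, 3283/24, 1143/8]
L5 α=1/2: [137/8, 5587/48, 2783/16]
L6 α=1/3: [517/12, 10195/72, 1365/8]
= [43, 142, 171]

(1,1) stack=L1,L2,L3,L4,L5; from [0,0,0]:
+L1 (α=1/3) → [56, 7, 65]
+L2 (α=1/2) → [36, 107/2, 287/2]
+L3 (α=2/5) → [86, 449/10, 1749/10]
+L4 (α=4/7) → [278/7, 3667/70, 961/10]
+L5 (α=4/5) → [6774/35, 74507/350, 4761/50]
= [194, 213, 95]

at x=2,y=0 over L1,L2,L3,L4,L5:
L1 α=1/3: [44/3, 233/3, 173/3]
L2 α=1/4: [25/2, 431/4, 393/4]
L3 α=1/2: [27/4, 899/8, 1253/8]
L4 α=2/3: [121/4, 3283/24, 1143/8]
L5 α=1/2: [137/8, 5587/48, 2783/16]
= [17, 116, 174]

(3,0) stack=L1,L2,L3,L4,L7; from [0,0,0]:
+L1 (α=1/3) → [59, 77/3, 173/3]
+L2 (α=2/7) → [629/7, 781/21, 1699/21]
+L3 (α=4/5) → [5753/35, 20689/105, 22531/105]
+L4 (α=1/3) → [12136/105, 59963/315, 64277/315]
+L7 (α=2/3) → [45736/315, 211793/945, 160667/945]
rounded: [145, 224, 170]

at x=0,y=1 over L1,L2,L3,L4,L7:
after L1 α=3/4: [585/4, 165/4, 111/2]
after L2 α=4/5: [3481/20, 289/4, 367/10]
after L3 α=2/3: [9641/60, 953/12, 209/10]
after L4 α=0: [9641/60, 953/12, 209/10]
after L7 α=1/3: [16481/90, 2297/18, 1379/15]
→ [183, 128, 92]

query (3,1) [L1,L2,L3,L4,L7] — begin 0,0,0
after L1 α=3/4: [72, 78, 213/2]
after L2 α=1/2: [99/2, 84, 213/4]
after L3 α=1/4: [369/8, 349/4, 863/16]
after L4 α=1/4: [2971/32, 1619/16, 4621/64]
after L7 α=1/2: [8123/64, 4483/32, 6541/128]
rounded: [127, 140, 51]


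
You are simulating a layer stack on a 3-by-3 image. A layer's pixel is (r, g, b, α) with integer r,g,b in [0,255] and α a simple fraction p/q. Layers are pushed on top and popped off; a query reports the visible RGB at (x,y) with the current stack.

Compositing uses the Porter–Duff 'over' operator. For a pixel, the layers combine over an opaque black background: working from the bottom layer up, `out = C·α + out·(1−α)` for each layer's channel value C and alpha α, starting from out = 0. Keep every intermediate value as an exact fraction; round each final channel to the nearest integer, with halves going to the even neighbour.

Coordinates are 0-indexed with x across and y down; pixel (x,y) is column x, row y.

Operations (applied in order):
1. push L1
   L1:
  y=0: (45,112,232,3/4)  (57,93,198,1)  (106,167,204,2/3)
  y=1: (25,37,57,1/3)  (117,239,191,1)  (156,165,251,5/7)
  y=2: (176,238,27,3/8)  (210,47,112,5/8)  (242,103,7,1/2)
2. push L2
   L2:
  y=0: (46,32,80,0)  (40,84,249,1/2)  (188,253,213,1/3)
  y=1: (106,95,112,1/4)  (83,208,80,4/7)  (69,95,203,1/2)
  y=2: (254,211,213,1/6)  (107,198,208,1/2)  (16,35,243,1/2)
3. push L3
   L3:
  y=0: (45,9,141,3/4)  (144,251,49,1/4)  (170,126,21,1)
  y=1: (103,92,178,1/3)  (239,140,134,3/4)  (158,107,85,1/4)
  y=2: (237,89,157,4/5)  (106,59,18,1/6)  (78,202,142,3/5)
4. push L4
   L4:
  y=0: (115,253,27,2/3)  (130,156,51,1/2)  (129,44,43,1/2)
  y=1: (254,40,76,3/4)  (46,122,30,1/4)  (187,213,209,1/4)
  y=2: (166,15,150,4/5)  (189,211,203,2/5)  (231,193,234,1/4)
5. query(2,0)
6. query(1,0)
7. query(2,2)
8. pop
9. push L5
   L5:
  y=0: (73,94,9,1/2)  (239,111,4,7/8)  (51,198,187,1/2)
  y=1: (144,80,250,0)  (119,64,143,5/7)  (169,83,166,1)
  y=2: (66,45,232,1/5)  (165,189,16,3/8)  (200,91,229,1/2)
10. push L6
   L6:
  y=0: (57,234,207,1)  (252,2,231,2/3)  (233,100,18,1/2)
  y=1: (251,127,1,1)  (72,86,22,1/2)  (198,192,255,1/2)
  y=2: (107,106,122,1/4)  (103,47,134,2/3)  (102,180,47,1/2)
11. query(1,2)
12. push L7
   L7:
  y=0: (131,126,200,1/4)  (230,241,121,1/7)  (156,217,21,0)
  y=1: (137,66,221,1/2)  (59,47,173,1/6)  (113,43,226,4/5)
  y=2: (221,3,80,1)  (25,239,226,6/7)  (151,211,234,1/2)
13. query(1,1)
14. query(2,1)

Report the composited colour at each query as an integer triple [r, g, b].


(2,0) stack=L1,L2,L3,L4; from [0,0,0]:
after L1 α=2/3: [212/3, 334/3, 136]
after L2 α=1/3: [988/9, 1427/9, 485/3]
after L3 α=1: [170, 126, 21]
after L4 α=1/2: [299/2, 85, 32]
= [150, 85, 32]

query (1,0) [L1,L2,L3,L4] — begin 0,0,0
+L1 (α=1) → [57, 93, 198]
+L2 (α=1/2) → [97/2, 177/2, 447/2]
+L3 (α=1/4) → [579/8, 1033/8, 1439/8]
+L4 (α=1/2) → [1619/16, 2281/16, 1847/16]
→ [101, 143, 115]

(2,2) stack=L1,L2,L3,L4; from [0,0,0]:
+L1 (α=1/2) → [121, 103/2, 7/2]
+L2 (α=1/2) → [137/2, 173/4, 493/4]
+L3 (α=3/5) → [371/5, 277/2, 269/2]
+L4 (α=1/4) → [567/5, 1217/8, 1275/8]
→ [113, 152, 159]

(1,2) stack=L1,L2,L3,L5,L6; from [0,0,0]:
L1 α=5/8: [525/4, 235/8, 70]
L2 α=1/2: [953/8, 1819/16, 139]
L3 α=1/6: [1871/16, 10039/96, 713/6]
L5 α=3/8: [17275/128, 104627/768, 3853/48]
L6 α=2/3: [43643/384, 176819/2304, 16717/144]
rounded: [114, 77, 116]

(1,1) stack=L1,L2,L3,L5,L6,L7; from [0,0,0]:
L1 α=1: [117, 239, 191]
L2 α=4/7: [683/7, 1549/7, 893/7]
L3 α=3/4: [2851/14, 4489/28, 3707/28]
L5 α=5/7: [7016/49, 8969/98, 13717/98]
L6 α=1/2: [5272/49, 17397/196, 15873/196]
L7 α=1/6: [29251/294, 96197/1176, 113273/1176]
→ [99, 82, 96]

at x=2,y=1 over L1,L2,L3,L5,L6,L7:
L1 α=5/7: [780/7, 825/7, 1255/7]
L2 α=1/2: [1263/14, 745/7, 1338/7]
L3 α=1/4: [6001/56, 746/7, 4609/28]
L5 α=1: [169, 83, 166]
L6 α=1/2: [367/2, 275/2, 421/2]
L7 α=4/5: [1271/10, 619/10, 2229/10]
= [127, 62, 223]


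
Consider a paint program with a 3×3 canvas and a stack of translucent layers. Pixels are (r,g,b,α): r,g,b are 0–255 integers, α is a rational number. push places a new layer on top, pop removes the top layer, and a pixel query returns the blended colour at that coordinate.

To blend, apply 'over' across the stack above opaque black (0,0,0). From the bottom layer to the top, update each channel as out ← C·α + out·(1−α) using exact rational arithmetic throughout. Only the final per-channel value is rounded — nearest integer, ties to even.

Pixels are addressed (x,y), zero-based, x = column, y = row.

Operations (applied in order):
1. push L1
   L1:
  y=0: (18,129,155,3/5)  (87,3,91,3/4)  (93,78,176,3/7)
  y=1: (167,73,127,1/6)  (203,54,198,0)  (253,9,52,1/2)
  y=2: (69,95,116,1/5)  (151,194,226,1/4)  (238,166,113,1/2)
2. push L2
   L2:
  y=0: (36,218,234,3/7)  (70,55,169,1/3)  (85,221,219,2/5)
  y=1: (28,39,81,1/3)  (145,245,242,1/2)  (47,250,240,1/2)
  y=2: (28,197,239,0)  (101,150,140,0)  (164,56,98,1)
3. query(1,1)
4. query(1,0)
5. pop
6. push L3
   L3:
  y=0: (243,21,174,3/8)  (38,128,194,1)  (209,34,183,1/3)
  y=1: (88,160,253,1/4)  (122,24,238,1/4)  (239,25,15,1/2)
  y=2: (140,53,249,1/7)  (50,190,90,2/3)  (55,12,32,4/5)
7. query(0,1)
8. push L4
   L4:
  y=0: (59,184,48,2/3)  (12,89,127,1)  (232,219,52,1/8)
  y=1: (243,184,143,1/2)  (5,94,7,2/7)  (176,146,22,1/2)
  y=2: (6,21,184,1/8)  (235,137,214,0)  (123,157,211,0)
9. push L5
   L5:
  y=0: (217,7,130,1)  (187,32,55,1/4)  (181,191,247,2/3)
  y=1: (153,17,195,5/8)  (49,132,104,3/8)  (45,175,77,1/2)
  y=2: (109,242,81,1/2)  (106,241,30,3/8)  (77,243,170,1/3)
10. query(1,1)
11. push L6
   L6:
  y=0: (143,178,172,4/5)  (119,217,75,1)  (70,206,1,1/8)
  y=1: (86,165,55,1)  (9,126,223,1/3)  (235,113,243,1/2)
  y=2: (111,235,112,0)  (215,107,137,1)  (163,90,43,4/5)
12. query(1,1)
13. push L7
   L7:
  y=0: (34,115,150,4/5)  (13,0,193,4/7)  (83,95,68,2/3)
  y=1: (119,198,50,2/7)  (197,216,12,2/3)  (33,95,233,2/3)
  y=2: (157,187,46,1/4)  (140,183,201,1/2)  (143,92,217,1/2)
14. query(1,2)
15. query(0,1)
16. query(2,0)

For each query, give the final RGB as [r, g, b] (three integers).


(1,1) stack=L1,L2; from [0,0,0]:
L1 α=0: [0, 0, 0]
L2 α=1/2: [145/2, 245/2, 121]
rounded: [72, 122, 121]

at x=1,y=0 over L1,L2:
L1 α=3/4: [261/4, 9/4, 273/4]
L2 α=1/3: [401/6, 119/6, 611/6]
→ [67, 20, 102]

at x=0,y=1 over L1,L3:
after L1 α=1/6: [167/6, 73/6, 127/6]
after L3 α=1/4: [343/8, 393/8, 633/8]
rounded: [43, 49, 79]

at x=1,y=1 over L1,L3,L4,L5:
L1 α=0: [0, 0, 0]
L3 α=1/4: [61/2, 6, 119/2]
L4 α=2/7: [325/14, 218/7, 89/2]
L5 α=3/8: [3683/112, 1931/28, 1069/16]
= [33, 69, 67]

(1,1) stack=L1,L3,L4,L5,L6; from [0,0,0]:
after L1 α=0: [0, 0, 0]
after L3 α=1/4: [61/2, 6, 119/2]
after L4 α=2/7: [325/14, 218/7, 89/2]
after L5 α=3/8: [3683/112, 1931/28, 1069/16]
after L6 α=1/3: [4187/168, 3695/42, 951/8]
→ [25, 88, 119]

at x=1,y=2 over L1,L3,L4,L5,L6,L7:
L1 α=1/4: [151/4, 97/2, 113/2]
L3 α=2/3: [551/12, 857/6, 473/6]
L4 α=0: [551/12, 857/6, 473/6]
L5 α=3/8: [6571/96, 8623/48, 2905/48]
L6 α=1: [215, 107, 137]
L7 α=1/2: [355/2, 145, 169]
→ [178, 145, 169]

query (0,1) [L1,L3,L4,L5,L6,L7] — begin 0,0,0
after L1 α=1/6: [167/6, 73/6, 127/6]
after L3 α=1/4: [343/8, 393/8, 633/8]
after L4 α=1/2: [2287/16, 1865/16, 1777/16]
after L5 α=5/8: [19101/128, 6955/128, 20931/128]
after L6 α=1: [86, 165, 55]
after L7 α=2/7: [668/7, 1221/7, 375/7]
→ [95, 174, 54]

(2,0) stack=L1,L3,L4,L5,L6,L7; from [0,0,0]:
after L1 α=3/7: [279/7, 234/7, 528/7]
after L3 α=1/3: [2021/21, 706/21, 779/7]
after L4 α=1/8: [2717/24, 1363/24, 831/8]
after L5 α=2/3: [11405/72, 10531/72, 4783/24]
after L6 α=1/8: [84875/576, 88549/576, 33505/192]
after L7 α=2/3: [180491/1728, 197989/1728, 59617/576]
= [104, 115, 104]


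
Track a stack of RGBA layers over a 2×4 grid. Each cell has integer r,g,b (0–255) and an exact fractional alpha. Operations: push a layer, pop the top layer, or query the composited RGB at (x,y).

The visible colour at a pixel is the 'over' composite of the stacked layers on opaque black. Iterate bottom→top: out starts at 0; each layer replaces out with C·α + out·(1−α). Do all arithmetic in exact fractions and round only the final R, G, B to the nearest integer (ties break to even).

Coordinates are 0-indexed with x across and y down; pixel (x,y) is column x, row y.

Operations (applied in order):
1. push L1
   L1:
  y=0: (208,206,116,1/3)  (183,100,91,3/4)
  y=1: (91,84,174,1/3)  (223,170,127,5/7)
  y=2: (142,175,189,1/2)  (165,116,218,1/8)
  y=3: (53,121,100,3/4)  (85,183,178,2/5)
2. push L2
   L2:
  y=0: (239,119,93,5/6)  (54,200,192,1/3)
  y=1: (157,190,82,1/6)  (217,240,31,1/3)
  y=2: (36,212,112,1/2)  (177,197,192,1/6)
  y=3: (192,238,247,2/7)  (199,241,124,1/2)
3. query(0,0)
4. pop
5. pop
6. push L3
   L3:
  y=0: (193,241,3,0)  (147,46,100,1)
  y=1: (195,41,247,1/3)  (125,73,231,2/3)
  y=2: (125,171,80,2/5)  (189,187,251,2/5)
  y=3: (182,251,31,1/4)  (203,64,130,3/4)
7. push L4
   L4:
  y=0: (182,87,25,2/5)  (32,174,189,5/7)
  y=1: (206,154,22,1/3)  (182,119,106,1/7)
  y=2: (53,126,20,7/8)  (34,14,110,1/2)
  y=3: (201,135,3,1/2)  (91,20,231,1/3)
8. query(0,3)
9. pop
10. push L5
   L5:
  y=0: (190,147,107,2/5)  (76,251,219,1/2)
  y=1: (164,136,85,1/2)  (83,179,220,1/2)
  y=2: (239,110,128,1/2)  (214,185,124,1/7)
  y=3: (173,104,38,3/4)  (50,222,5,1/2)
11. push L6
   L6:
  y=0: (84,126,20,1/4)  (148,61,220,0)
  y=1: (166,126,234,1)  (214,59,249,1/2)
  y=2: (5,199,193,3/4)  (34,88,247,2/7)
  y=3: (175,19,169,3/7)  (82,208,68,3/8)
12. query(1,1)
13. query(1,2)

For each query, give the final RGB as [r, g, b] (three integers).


(0,0) stack=L1,L2; from [0,0,0]:
+L1 (α=1/3) → [208/3, 206/3, 116/3]
+L2 (α=5/6) → [3793/18, 1991/18, 1511/18]
→ [211, 111, 84]

query (0,3) [L3,L4] — begin 0,0,0
after L3 α=1/4: [91/2, 251/4, 31/4]
after L4 α=1/2: [493/4, 791/8, 43/8]
rounded: [123, 99, 5]

query (1,1) [L3,L5,L6] — begin 0,0,0
L3 α=2/3: [250/3, 146/3, 154]
L5 α=1/2: [499/6, 683/6, 187]
L6 α=1/2: [1783/12, 1037/12, 218]
→ [149, 86, 218]

query (1,2) [L3,L5,L6] — begin 0,0,0
L3 α=2/5: [378/5, 374/5, 502/5]
L5 α=1/7: [3338/35, 3169/35, 3632/35]
L6 α=2/7: [3814/49, 4401/49, 7090/49]
= [78, 90, 145]


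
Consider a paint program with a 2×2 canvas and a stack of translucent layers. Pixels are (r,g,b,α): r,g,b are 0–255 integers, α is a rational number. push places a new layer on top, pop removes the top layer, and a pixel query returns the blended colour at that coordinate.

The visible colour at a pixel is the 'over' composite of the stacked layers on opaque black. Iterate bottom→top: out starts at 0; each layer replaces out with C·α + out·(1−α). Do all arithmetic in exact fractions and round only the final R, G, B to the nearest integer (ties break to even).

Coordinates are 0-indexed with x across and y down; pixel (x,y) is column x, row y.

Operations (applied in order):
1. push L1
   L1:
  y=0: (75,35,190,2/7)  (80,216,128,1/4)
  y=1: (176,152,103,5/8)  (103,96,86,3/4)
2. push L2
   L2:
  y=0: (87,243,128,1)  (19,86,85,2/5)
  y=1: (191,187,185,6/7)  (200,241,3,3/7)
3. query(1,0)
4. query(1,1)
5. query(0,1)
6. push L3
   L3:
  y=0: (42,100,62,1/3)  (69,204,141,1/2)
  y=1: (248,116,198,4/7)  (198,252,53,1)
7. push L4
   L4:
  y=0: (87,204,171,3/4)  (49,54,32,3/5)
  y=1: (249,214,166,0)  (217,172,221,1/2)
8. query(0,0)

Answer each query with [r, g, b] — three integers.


at x=1,y=0 over L1,L2:
L1 α=1/4: [20, 54, 32]
L2 α=2/5: [98/5, 334/5, 266/5]
= [20, 67, 53]

at x=1,y=1 over L1,L2:
L1 α=3/4: [309/4, 72, 129/2]
L2 α=3/7: [909/7, 1011/7, 267/7]
→ [130, 144, 38]

query (0,1) [L1,L2] — begin 0,0,0
after L1 α=5/8: [110, 95, 515/8]
after L2 α=6/7: [1256/7, 1217/7, 9395/56]
→ [179, 174, 168]

(0,0) stack=L1,L2,L3,L4; from [0,0,0]:
after L1 α=2/7: [150/7, 10, 380/7]
after L2 α=1: [87, 243, 128]
after L3 α=1/3: [72, 586/3, 106]
after L4 α=3/4: [333/4, 1211/6, 619/4]
→ [83, 202, 155]


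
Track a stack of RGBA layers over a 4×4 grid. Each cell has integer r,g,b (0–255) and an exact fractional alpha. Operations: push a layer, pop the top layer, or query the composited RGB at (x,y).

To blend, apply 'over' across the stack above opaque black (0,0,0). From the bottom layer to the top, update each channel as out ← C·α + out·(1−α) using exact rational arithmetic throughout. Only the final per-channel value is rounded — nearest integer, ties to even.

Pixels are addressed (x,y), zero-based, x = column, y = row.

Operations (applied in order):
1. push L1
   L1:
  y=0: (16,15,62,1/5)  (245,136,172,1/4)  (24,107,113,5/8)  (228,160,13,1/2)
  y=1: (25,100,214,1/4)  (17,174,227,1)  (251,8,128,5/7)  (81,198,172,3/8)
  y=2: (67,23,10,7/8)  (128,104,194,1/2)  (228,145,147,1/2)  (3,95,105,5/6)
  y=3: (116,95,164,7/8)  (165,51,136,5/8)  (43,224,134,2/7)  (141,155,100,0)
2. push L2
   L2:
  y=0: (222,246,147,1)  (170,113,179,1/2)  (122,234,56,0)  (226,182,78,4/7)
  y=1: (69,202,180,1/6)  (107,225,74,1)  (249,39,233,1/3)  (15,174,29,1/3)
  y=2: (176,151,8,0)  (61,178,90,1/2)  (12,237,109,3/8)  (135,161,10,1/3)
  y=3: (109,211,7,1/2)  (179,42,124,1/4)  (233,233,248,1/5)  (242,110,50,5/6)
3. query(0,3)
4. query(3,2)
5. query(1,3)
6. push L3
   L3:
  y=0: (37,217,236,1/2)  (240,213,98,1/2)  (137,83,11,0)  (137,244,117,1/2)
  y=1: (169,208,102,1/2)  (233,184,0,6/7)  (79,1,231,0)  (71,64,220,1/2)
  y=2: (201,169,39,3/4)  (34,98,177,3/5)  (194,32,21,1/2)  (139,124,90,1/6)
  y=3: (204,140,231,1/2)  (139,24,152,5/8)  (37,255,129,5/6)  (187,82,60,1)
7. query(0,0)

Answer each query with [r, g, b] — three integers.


(0,3) stack=L1,L2; from [0,0,0]:
+L1 (α=7/8) → [203/2, 665/8, 287/2]
+L2 (α=1/2) → [421/4, 2353/16, 301/4]
→ [105, 147, 75]

at x=3,y=2 over L1,L2:
+L1 (α=5/6) → [5/2, 475/6, 175/2]
+L2 (α=1/3) → [140/3, 958/9, 185/3]
rounded: [47, 106, 62]

query (1,3) [L1,L2] — begin 0,0,0
L1 α=5/8: [825/8, 255/8, 85]
L2 α=1/4: [3907/32, 1101/32, 379/4]
= [122, 34, 95]

at x=0,y=0 over L1,L2,L3:
L1 α=1/5: [16/5, 3, 62/5]
L2 α=1: [222, 246, 147]
L3 α=1/2: [259/2, 463/2, 383/2]
rounded: [130, 232, 192]


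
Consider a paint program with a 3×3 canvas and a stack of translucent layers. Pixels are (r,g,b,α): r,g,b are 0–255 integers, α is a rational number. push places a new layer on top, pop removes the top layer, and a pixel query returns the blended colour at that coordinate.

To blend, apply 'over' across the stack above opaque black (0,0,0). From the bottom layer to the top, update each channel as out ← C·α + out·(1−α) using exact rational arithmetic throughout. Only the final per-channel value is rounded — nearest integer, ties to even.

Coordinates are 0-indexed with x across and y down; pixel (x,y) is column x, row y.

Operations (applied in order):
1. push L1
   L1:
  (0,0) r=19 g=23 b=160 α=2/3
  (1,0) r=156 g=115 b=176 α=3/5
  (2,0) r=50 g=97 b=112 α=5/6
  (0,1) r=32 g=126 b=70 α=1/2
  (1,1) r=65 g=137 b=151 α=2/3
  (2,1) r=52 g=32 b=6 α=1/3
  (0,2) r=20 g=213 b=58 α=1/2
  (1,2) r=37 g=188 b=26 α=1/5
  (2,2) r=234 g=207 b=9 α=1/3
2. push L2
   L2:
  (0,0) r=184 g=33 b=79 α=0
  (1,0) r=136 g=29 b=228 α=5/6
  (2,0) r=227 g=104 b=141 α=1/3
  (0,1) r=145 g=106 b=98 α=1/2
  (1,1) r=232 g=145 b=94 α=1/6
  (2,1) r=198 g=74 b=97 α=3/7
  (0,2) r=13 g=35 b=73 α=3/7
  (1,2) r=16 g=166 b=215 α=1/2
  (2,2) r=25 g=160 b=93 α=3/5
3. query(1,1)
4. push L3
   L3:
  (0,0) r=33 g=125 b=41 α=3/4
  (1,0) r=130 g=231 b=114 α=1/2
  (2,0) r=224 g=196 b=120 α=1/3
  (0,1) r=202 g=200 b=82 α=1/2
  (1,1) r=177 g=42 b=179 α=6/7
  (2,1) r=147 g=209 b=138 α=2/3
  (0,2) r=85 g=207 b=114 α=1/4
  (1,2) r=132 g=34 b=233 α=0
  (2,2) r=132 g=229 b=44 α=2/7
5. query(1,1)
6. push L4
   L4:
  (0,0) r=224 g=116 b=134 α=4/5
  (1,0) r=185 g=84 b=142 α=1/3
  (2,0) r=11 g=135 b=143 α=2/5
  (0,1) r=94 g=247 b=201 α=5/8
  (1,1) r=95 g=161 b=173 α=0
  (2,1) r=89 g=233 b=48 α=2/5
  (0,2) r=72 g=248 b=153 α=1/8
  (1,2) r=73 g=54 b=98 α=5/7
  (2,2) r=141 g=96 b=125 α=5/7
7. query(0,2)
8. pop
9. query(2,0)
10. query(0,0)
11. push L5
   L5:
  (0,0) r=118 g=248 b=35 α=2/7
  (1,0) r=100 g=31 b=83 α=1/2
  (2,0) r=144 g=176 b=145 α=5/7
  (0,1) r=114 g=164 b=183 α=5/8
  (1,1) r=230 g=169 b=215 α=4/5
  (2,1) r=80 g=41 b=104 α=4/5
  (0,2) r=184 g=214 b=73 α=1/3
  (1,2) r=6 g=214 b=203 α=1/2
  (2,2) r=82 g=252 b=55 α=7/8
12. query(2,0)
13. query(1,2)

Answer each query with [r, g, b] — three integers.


(1,1) stack=L1,L2; from [0,0,0]:
+L1 (α=2/3) → [130/3, 274/3, 302/3]
+L2 (α=1/6) → [673/9, 1805/18, 896/9]
→ [75, 100, 100]

query (1,1) [L1,L2,L3] — begin 0,0,0
+L1 (α=2/3) → [130/3, 274/3, 302/3]
+L2 (α=1/6) → [673/9, 1805/18, 896/9]
+L3 (α=6/7) → [10231/63, 6341/126, 10562/63]
rounded: [162, 50, 168]

at x=0,y=2 over L1,L2,L3,L4:
after L1 α=1/2: [10, 213/2, 29]
after L2 α=3/7: [79/7, 531/7, 335/7]
after L3 α=1/4: [208/7, 1521/14, 1803/28]
after L4 α=1/8: [35, 2017/16, 2415/32]
→ [35, 126, 75]

at x=2,y=0 over L1,L2,L3:
L1 α=5/6: [125/3, 485/6, 280/3]
L2 α=1/3: [931/9, 797/9, 983/9]
L3 α=1/3: [3878/27, 3358/27, 3046/27]
rounded: [144, 124, 113]

(0,0) stack=L1,L2,L3; from [0,0,0]:
after L1 α=2/3: [38/3, 46/3, 320/3]
after L2 α=0: [38/3, 46/3, 320/3]
after L3 α=3/4: [335/12, 1171/12, 689/12]
→ [28, 98, 57]

query (2,0) [L1,L2,L3,L5] — begin 0,0,0
L1 α=5/6: [125/3, 485/6, 280/3]
L2 α=1/3: [931/9, 797/9, 983/9]
L3 α=1/3: [3878/27, 3358/27, 3046/27]
L5 α=5/7: [27196/189, 30476/189, 25667/189]
→ [144, 161, 136]

(1,2) stack=L1,L2,L3,L5; from [0,0,0]:
after L1 α=1/5: [37/5, 188/5, 26/5]
after L2 α=1/2: [117/10, 509/5, 1101/10]
after L3 α=0: [117/10, 509/5, 1101/10]
after L5 α=1/2: [177/20, 1579/10, 3131/20]
rounded: [9, 158, 157]


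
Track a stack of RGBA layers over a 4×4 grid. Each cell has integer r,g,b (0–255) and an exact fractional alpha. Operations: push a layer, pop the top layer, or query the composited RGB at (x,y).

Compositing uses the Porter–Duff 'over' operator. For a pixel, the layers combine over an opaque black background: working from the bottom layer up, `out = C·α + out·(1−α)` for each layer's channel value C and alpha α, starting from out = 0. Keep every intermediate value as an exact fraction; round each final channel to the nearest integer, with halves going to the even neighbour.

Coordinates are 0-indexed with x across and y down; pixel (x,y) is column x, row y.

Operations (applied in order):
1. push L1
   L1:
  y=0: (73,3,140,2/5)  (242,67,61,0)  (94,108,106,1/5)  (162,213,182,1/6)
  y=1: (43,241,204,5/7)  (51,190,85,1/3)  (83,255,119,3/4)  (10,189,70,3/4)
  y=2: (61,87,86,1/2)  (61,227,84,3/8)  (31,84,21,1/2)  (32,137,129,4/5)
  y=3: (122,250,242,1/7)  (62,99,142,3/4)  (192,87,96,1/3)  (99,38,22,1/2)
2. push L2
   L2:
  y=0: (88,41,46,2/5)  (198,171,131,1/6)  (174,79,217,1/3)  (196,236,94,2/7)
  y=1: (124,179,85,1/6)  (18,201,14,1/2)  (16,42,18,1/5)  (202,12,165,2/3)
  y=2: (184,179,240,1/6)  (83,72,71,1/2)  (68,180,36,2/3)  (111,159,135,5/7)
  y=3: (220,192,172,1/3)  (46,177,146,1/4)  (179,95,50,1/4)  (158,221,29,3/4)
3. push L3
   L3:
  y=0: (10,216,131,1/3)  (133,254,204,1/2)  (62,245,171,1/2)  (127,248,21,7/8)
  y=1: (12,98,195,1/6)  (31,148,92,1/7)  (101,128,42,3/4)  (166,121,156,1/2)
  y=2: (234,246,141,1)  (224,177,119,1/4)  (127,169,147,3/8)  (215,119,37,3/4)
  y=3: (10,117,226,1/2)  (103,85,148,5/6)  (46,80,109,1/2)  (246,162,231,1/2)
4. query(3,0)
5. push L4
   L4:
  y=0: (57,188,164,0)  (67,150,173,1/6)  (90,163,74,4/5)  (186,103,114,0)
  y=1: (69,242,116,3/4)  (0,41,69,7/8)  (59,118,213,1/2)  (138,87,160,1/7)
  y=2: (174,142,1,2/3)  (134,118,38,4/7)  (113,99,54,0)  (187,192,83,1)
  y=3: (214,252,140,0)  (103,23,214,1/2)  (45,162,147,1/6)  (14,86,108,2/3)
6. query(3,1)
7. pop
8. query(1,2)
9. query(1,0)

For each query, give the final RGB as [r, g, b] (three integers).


at x=3,y=0 over L1,L2,L3:
+L1 (α=1/6) → [27, 71/2, 91/3]
+L2 (α=2/7) → [527/7, 1299/14, 1019/21]
+L3 (α=7/8) → [3375/28, 25603/112, 2053/84]
→ [121, 229, 24]

query (3,1) [L1,L2,L3,L4] — begin 0,0,0
L1 α=3/4: [15/2, 567/4, 105/2]
L2 α=2/3: [823/6, 221/4, 255/2]
L3 α=1/2: [1819/12, 705/8, 567/4]
L4 α=1/7: [2095/14, 2463/28, 2021/14]
rounded: [150, 88, 144]

(1,2) stack=L1,L2,L3; from [0,0,0]:
+L1 (α=3/8) → [183/8, 681/8, 63/2]
+L2 (α=1/2) → [847/16, 1257/16, 205/4]
+L3 (α=1/4) → [6125/64, 6603/64, 1091/16]
rounded: [96, 103, 68]

query (1,0) [L1,L2,L3] — begin 0,0,0
+L1 (α=0) → [0, 0, 0]
+L2 (α=1/6) → [33, 57/2, 131/6]
+L3 (α=1/2) → [83, 565/4, 1355/12]
= [83, 141, 113]
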